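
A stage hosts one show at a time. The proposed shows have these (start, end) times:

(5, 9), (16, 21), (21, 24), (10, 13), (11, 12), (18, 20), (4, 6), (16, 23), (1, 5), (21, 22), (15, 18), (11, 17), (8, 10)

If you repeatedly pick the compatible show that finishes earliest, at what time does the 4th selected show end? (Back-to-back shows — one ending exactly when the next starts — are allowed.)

18

By end time: (1,5), (4,6), (5,9), (8,10), (11,12), (10,13), (11,17), (15,18), (18,20), (16,21), (21,22), (16,23), (21,24).
Pick (1,5); next start ≥ 5 → (5,9); next start ≥ 9 → (11,12); next start ≥ 12 → (15,18); next start ≥ 18 → (18,20); next start ≥ 20 → (21,22).
Selected: (1,5) (5,9) (11,12) (15,18) (18,20) (21,22)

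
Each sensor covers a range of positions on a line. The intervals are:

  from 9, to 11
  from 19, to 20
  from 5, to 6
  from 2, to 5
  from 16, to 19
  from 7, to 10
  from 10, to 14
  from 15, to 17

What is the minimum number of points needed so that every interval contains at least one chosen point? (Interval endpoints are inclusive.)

Process intervals by earliest right end; each time one isn't hit yet, stab at its right endpoint.
Sorted: [2,5] [5,6] [7,10] [9,11] [10,14] [15,17] [16,19] [19,20]
{[2,5],[5,6]} hit by 5; {[7,10],[9,11],[10,14]} hit by 10; {[15,17],[16,19]} hit by 17; {[19,20]} hit by 20.
Points: 5, 10, 17, 20 (4 total).

4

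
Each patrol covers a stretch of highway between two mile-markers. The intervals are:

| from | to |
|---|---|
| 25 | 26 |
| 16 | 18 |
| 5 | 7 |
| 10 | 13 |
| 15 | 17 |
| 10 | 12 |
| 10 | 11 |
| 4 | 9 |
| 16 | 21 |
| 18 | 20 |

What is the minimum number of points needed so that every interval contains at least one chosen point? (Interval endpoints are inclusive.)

5

By right end: [5,7]  [4,9]  [10,11]  [10,12]  [10,13]  [15,17]  [16,18]  [18,20]  [16,21]  [25,26]
[5,7] uncovered → point at 7; [10,11] uncovered → point at 11; [15,17] uncovered → point at 17; [18,20] uncovered → point at 20; [25,26] uncovered → point at 26.
Points: 7, 11, 17, 20, 26 (5 total).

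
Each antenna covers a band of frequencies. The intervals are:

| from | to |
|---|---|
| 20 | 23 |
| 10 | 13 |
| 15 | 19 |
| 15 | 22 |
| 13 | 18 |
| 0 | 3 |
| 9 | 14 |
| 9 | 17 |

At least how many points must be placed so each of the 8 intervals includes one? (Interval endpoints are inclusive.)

By right end: [0,3]  [10,13]  [9,14]  [9,17]  [13,18]  [15,19]  [15,22]  [20,23]
[0,3] uncovered → point at 3; [10,13] uncovered → point at 13; [15,19] uncovered → point at 19; [20,23] uncovered → point at 23.
Points: 3, 13, 19, 23 (4 total).

4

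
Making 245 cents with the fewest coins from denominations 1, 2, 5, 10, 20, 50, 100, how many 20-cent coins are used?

2

245 = 2×100 + 2×20 + 1×5
Count of 20: 2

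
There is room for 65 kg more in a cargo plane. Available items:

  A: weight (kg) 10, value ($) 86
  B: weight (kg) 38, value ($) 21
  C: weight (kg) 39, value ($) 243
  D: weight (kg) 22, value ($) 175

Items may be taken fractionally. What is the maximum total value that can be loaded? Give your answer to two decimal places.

466.62

Ratios (sorted): A 8.60, D 7.95, C 6.23, B 0.55
take A (10 @ 86); take D (22 @ 175); take 33/39 of C → 205.62. Capacity used 65/65.
Total value = 466.62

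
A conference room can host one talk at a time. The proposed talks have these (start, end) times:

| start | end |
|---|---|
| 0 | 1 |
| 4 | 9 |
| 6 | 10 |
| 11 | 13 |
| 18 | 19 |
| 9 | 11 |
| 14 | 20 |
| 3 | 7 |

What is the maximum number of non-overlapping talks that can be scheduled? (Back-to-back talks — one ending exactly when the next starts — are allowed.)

Sorted by end: (0,1)  (3,7)  (4,9)  (6,10)  (9,11)  (11,13)  (18,19)  (14,20)
take (0,1); take (3,7); skip (6,10); take (9,11); take (11,13); take (18,19).
Selected 5 talks.

5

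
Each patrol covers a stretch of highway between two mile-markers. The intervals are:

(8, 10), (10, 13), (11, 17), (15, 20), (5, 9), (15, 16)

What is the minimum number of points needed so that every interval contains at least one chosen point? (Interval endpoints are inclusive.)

Sort by right endpoint; whenever an interval is uncovered, place a point at its right end.
By right end: [5,9]  [8,10]  [10,13]  [15,16]  [11,17]  [15,20]
[5,9] uncovered → point at 9; [10,13] uncovered → point at 13; [15,16] uncovered → point at 16.
Points: 9, 13, 16 (3 total).

3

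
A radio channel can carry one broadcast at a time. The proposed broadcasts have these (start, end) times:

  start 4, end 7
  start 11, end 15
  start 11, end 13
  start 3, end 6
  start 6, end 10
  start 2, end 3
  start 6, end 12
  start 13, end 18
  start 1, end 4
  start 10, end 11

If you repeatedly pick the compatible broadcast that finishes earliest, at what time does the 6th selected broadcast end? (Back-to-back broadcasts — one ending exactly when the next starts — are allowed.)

Sort by end time and greedily take each interval whose start is ≥ the last chosen end.
Sorted by end: (2,3)  (1,4)  (3,6)  (4,7)  (6,10)  (10,11)  (6,12)  (11,13)  (11,15)  (13,18)
take (2,3); skip (1,4); take (3,6); skip (4,7); take (6,10); take (10,11); skip (6,12); take (11,13); take (13,18).
Selected: (2,3) (3,6) (6,10) (10,11) (11,13) (13,18)

18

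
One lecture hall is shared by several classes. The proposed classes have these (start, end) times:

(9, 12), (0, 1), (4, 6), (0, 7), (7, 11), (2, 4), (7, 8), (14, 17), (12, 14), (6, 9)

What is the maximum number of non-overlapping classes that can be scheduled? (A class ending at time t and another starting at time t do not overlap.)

Greedy by earliest finish: after sorting by end time, pick each interval compatible with the last pick.
By end time: (0,1), (2,4), (4,6), (0,7), (7,8), (6,9), (7,11), (9,12), (12,14), (14,17).
Pick (0,1); next start ≥ 1 → (2,4); next start ≥ 4 → (4,6); next start ≥ 6 → (7,8); next start ≥ 8 → (9,12); next start ≥ 12 → (12,14); next start ≥ 14 → (14,17).
Selected 7 classes.

7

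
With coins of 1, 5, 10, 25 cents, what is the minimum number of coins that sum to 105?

5

Use the largest denomination that fits, subtract, and repeat.
105 − 4×25→5 − 1×5→0
Total coins = 4 + 1 = 5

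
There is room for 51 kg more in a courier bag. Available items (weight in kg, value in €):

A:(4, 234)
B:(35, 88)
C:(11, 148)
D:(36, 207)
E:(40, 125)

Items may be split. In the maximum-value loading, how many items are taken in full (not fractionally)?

3

Greedy by value/weight ratio, highest first.
Order: A (234/4=58.50) > C (148/11=13.45) > D (207/36=5.75) > E (125/40=3.12) > B (88/35=2.51)
Fill: take A (4 @ 234) → take C (11 @ 148) → take D (36 @ 207); 51/51 used.
3 item(s) taken whole.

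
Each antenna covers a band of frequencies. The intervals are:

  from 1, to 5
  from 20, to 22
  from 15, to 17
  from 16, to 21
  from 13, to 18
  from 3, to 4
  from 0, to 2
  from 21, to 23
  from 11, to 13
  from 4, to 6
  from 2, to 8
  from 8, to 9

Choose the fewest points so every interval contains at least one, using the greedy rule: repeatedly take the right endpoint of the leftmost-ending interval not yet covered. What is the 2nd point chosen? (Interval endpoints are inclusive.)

Sort by right endpoint; whenever an interval is uncovered, place a point at its right end.
Sorted: [0,2] [3,4] [1,5] [4,6] [2,8] [8,9] [11,13] [15,17] [13,18] [16,21] [20,22] [21,23]
{[0,2]} hit by 2; {[3,4],[1,5],[4,6],[2,8]} hit by 4; {[8,9]} hit by 9; {[11,13]} hit by 13; {[15,17],[13,18],[16,21]} hit by 17; {[20,22],[21,23]} hit by 22.
Points: 2, 4, 9, 13, 17, 22 (6 total).

4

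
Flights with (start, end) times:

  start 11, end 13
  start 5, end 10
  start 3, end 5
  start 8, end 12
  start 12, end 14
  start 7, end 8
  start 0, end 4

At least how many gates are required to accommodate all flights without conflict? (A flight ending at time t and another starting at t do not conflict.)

The answer is the maximum number of intervals overlapping at any instant.
Events (time:±→running): 0:+→1 3:+→2 … peak 2.

2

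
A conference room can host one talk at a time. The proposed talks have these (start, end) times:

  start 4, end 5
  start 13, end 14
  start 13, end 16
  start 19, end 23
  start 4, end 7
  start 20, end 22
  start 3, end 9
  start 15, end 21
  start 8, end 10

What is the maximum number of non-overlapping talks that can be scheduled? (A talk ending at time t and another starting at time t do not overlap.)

Greedy by earliest finish: after sorting by end time, pick each interval compatible with the last pick.
Sorted by end: (4,5)  (4,7)  (3,9)  (8,10)  (13,14)  (13,16)  (15,21)  (20,22)  (19,23)
take (4,5); skip (3,9); take (8,10); take (13,14); take (15,21).
Selected 4 talks.

4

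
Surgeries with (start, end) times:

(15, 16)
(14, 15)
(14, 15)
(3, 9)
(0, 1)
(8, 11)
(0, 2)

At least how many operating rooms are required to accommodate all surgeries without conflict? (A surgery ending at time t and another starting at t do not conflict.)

The answer is the maximum number of intervals overlapping at any instant.
starts: [0, 0, 3, 8, 14, 14, 15]
ends:   [1, 2, 9, 11, 15, 15, 16]
s0→1 s0→2  — peak 2.

2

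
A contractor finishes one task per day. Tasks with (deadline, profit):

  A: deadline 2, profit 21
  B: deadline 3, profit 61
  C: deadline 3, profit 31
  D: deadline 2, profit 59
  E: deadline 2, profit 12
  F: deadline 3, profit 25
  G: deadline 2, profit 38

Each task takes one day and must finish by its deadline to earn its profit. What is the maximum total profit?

158

By profit: B(d3,61), D(d2,59), G(d2,38), C(d3,31), F(d3,25), A(d2,21), E(d2,12)
B→slot 3; D→slot 2; G→slot 1; C skipped; F skipped; A skipped; E skipped.
Profit = 38 + 59 + 61 = 158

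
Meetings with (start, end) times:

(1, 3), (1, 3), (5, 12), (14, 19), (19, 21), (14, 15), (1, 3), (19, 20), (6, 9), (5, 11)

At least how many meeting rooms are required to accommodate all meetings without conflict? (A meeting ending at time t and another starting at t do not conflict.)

Events (time:±→running): 1:+→1 1:+→2 1:+→3 … peak 3.

3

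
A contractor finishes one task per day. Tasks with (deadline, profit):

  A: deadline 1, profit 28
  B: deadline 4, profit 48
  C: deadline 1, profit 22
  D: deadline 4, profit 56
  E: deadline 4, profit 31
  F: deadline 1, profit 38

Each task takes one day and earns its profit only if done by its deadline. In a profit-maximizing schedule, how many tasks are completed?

Profit order: D=56 B=48 F=38 E=31 A=28 C=22
Assign: D→slot 4, B→slot 3, F→slot 1, E→slot 2, A skipped, C skipped.
Slots: [1:F] [2:E] [3:B] [4:D]
4 of 6 scheduled.

4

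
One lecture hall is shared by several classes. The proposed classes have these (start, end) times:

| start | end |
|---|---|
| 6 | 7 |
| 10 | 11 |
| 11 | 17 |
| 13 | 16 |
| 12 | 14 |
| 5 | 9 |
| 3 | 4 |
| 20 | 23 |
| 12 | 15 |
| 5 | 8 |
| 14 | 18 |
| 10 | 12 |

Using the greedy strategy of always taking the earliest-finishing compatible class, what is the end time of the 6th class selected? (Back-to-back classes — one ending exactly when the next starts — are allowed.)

23

Order by finish time; keep every interval that doesn't clash with the previous kept one.
Sorted by end: (3,4)  (6,7)  (5,8)  (5,9)  (10,11)  (10,12)  (12,14)  (12,15)  (13,16)  (11,17)  (14,18)  (20,23)
take (3,4); take (6,7); take (10,11); take (12,14); skip (12,15); skip (11,17); take (14,18); take (20,23).
Selected: (3,4) (6,7) (10,11) (12,14) (14,18) (20,23)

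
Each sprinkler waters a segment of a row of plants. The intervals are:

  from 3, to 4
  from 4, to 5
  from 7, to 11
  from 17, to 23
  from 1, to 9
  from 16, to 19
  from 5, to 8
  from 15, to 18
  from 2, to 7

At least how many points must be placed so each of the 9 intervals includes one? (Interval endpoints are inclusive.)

Sort by right endpoint; whenever an interval is uncovered, place a point at its right end.
Sorted: [3,4] [4,5] [2,7] [5,8] [1,9] [7,11] [15,18] [16,19] [17,23]
{[3,4],[4,5],[2,7]} hit by 4; {[5,8],[1,9],[7,11]} hit by 8; {[15,18],[16,19],[17,23]} hit by 18.
Points: 4, 8, 18 (3 total).

3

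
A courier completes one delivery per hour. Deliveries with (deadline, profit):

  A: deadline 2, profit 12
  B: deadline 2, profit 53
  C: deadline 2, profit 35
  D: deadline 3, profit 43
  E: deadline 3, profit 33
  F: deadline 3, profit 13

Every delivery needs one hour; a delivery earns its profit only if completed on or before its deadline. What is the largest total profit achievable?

Take jobs in profit order; each goes to the latest open slot no later than its deadline.
Profit order: B=53 D=43 C=35 E=33 F=13 A=12
Assign: B→slot 2, D→slot 3, C→slot 1, E skipped, F skipped, A skipped.
Slots: [1:C] [2:B] [3:D]
Profit = 35 + 53 + 43 = 131

131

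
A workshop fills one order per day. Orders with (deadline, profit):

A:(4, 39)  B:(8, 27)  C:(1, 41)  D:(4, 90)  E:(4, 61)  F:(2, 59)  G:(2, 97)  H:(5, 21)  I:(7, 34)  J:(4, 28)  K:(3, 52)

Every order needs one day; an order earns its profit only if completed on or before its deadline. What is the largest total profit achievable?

Profit order: G=97 D=90 E=61 F=59 K=52 C=41 A=39 I=34 J=28 B=27 H=21
Assign: G→slot 2, D→slot 4, E→slot 3, F→slot 1, K skipped, C skipped, A skipped, I→slot 7, J skipped, B→slot 8, H→slot 5.
Slots: [1:F] [2:G] [3:E] [4:D] [5:H] [7:I] [8:B]
Profit = 59 + 97 + 61 + 90 + 21 + 34 + 27 = 389

389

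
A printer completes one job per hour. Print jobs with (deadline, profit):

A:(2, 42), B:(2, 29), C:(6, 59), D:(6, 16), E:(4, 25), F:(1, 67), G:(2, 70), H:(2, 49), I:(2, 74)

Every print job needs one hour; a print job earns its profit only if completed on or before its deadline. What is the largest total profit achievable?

Profit order: I=74 G=70 F=67 C=59 H=49 A=42 B=29 E=25 D=16
Assign: I→slot 2, G→slot 1, F skipped, C→slot 6, H skipped, A skipped, B skipped, E→slot 4, D→slot 5.
Slots: [1:G] [2:I] [4:E] [5:D] [6:C]
Profit = 70 + 74 + 25 + 16 + 59 = 244

244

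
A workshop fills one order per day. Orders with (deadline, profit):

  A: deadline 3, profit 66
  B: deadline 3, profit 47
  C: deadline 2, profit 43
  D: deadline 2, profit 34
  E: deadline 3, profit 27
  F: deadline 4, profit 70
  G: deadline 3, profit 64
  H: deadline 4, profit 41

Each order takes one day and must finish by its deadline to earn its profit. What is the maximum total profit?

247

By profit: F(d4,70), A(d3,66), G(d3,64), B(d3,47), C(d2,43), H(d4,41), D(d2,34), E(d3,27)
F→slot 4; A→slot 3; G→slot 2; B→slot 1; C skipped; H skipped; D skipped; E skipped.
Profit = 47 + 64 + 66 + 70 = 247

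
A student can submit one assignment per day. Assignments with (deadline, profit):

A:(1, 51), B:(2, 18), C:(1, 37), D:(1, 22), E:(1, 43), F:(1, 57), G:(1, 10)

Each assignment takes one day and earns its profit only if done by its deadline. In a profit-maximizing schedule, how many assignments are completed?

2

Take jobs in profit order; each goes to the latest open slot no later than its deadline.
By profit: F(d1,57), A(d1,51), E(d1,43), C(d1,37), D(d1,22), B(d2,18), G(d1,10)
F→slot 1; A skipped; E skipped; C skipped; D skipped; B→slot 2; G skipped.
2 of 7 scheduled.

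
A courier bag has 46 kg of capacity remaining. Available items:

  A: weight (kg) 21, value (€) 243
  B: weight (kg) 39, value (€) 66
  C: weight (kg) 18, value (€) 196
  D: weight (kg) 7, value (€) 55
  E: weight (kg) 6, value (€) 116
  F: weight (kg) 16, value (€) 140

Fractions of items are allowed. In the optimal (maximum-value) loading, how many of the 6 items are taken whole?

Sort by value per unit weight and fill in that order.
Ratios (sorted): E 19.33, A 11.57, C 10.89, F 8.75, D 7.86, B 1.69
take E (6 @ 116); take A (21 @ 243); take C (18 @ 196); take 1/16 of F → 8.75. Capacity used 46/46.
3 item(s) taken whole; one partial (take 1/16 of F).

3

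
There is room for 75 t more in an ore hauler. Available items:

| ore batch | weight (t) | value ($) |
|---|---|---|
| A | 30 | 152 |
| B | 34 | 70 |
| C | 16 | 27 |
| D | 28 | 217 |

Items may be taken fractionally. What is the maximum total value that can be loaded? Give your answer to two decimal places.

404.00

Greedy by value/weight ratio, highest first.
Order: D (217/28=7.75) > A (152/30=5.07) > B (70/34=2.06) > C (27/16=1.69)
Fill: take D (28 @ 217) → take A (30 @ 152) → take 17/34 of B → 35.00; 75/75 used.
Total value = 404.00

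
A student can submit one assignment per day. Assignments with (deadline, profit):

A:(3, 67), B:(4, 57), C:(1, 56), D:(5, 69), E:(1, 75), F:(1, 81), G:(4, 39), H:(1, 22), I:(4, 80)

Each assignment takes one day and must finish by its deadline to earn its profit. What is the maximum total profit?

By profit: F(d1,81), I(d4,80), E(d1,75), D(d5,69), A(d3,67), B(d4,57), C(d1,56), G(d4,39), H(d1,22)
F→slot 1; I→slot 4; E skipped; D→slot 5; A→slot 3; B→slot 2; C skipped; G skipped; H skipped.
Profit = 81 + 57 + 67 + 80 + 69 = 354

354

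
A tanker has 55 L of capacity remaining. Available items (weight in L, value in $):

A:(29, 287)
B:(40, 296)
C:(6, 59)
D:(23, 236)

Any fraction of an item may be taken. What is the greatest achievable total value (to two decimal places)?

552.50

Order: D (236/23=10.26) > A (287/29=9.90) > C (59/6=9.83) > B (296/40=7.40)
Fill: take D (23 @ 236) → take A (29 @ 287) → take 3/6 of C → 29.50; 55/55 used.
Total value = 552.50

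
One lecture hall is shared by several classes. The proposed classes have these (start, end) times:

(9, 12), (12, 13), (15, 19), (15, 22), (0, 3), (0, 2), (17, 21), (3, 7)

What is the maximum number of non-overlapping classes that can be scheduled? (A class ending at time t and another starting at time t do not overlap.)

Greedy by earliest finish: after sorting by end time, pick each interval compatible with the last pick.
By end time: (0,2), (0,3), (3,7), (9,12), (12,13), (15,19), (17,21), (15,22).
Pick (0,2); next start ≥ 2 → (3,7); next start ≥ 7 → (9,12); next start ≥ 12 → (12,13); next start ≥ 13 → (15,19).
Selected 5 classes.

5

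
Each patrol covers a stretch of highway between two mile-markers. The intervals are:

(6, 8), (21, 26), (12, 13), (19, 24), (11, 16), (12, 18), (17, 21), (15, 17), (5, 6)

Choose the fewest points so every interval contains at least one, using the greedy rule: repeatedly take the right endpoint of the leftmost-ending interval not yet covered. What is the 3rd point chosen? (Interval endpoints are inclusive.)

By right end: [5,6]  [6,8]  [12,13]  [11,16]  [15,17]  [12,18]  [17,21]  [19,24]  [21,26]
[5,6] uncovered → point at 6; [12,13] uncovered → point at 13; [15,17] uncovered → point at 17; [19,24] uncovered → point at 24.
Points: 6, 13, 17, 24 (4 total).

17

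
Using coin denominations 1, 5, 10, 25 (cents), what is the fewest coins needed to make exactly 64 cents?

7

Use the largest denomination that fits, subtract, and repeat.
64 = 2×25 + 1×10 + 4×1
Total coins = 2 + 1 + 4 = 7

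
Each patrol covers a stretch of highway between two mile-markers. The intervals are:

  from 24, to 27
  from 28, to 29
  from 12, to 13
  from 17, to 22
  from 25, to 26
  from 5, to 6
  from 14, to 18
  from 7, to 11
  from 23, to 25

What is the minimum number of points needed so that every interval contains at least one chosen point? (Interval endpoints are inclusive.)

Sorted: [5,6] [7,11] [12,13] [14,18] [17,22] [23,25] [25,26] [24,27] [28,29]
{[5,6]} hit by 6; {[7,11]} hit by 11; {[12,13]} hit by 13; {[14,18],[17,22]} hit by 18; {[23,25],[25,26],[24,27]} hit by 25; {[28,29]} hit by 29.
Points: 6, 11, 13, 18, 25, 29 (6 total).

6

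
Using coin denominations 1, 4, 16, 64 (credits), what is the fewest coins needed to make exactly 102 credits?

6

Greedy: take as many of the largest coin as possible, then repeat with the remainder.
102 − 1×64→38 − 2×16→6 − 1×4→2 − 2×1→0
Total coins = 1 + 2 + 1 + 2 = 6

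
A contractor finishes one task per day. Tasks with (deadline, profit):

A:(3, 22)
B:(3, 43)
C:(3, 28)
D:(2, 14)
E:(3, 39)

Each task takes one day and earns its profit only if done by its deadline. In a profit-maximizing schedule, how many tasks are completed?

3

By profit: B(d3,43), E(d3,39), C(d3,28), A(d3,22), D(d2,14)
B→slot 3; E→slot 2; C→slot 1; A skipped; D skipped.
3 of 5 scheduled.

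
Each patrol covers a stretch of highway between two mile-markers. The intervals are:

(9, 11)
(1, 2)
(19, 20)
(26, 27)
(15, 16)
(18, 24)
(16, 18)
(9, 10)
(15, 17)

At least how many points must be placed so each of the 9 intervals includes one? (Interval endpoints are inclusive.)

5

Sorted: [1,2] [9,10] [9,11] [15,16] [15,17] [16,18] [19,20] [18,24] [26,27]
{[1,2]} hit by 2; {[9,10],[9,11]} hit by 10; {[15,16],[15,17],[16,18]} hit by 16; {[19,20],[18,24]} hit by 20; {[26,27]} hit by 27.
Points: 2, 10, 16, 20, 27 (5 total).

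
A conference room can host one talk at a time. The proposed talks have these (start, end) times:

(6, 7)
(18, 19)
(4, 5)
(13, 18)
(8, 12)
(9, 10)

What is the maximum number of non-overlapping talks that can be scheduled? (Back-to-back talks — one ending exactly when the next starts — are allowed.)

5

Order by finish time; keep every interval that doesn't clash with the previous kept one.
Sorted by end: (4,5)  (6,7)  (9,10)  (8,12)  (13,18)  (18,19)
take (4,5); take (6,7); take (9,10); skip (8,12); take (13,18); take (18,19).
Selected 5 talks.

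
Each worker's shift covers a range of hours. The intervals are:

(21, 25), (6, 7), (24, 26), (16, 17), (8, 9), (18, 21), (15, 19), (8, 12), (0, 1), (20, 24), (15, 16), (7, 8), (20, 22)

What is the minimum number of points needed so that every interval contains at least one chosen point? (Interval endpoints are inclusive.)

Sorted: [0,1] [6,7] [7,8] [8,9] [8,12] [15,16] [16,17] [15,19] [18,21] [20,22] [20,24] [21,25] [24,26]
{[0,1]} hit by 1; {[6,7],[7,8]} hit by 7; {[8,9],[8,12]} hit by 9; {[15,16],[16,17],[15,19]} hit by 16; {[18,21],[20,22],[20,24],[21,25]} hit by 21; {[24,26]} hit by 26.
Points: 1, 7, 9, 16, 21, 26 (6 total).

6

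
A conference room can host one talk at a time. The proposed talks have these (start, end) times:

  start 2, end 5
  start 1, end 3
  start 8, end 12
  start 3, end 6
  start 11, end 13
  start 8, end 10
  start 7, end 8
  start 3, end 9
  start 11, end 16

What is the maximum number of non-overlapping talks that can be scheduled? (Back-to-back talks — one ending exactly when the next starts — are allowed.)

Order by finish time; keep every interval that doesn't clash with the previous kept one.
By end time: (1,3), (2,5), (3,6), (7,8), (3,9), (8,10), (8,12), (11,13), (11,16).
Pick (1,3); next start ≥ 3 → (3,6); next start ≥ 6 → (7,8); next start ≥ 8 → (8,10); next start ≥ 10 → (11,13).
Selected 5 talks.

5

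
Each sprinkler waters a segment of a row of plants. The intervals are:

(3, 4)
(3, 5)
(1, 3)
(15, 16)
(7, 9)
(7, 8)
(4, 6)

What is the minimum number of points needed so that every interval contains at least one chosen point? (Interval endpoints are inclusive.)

Process intervals by earliest right end; each time one isn't hit yet, stab at its right endpoint.
By right end: [1,3]  [3,4]  [3,5]  [4,6]  [7,8]  [7,9]  [15,16]
[1,3] uncovered → point at 3; [4,6] uncovered → point at 6; [7,8] uncovered → point at 8; [15,16] uncovered → point at 16.
Points: 3, 6, 8, 16 (4 total).

4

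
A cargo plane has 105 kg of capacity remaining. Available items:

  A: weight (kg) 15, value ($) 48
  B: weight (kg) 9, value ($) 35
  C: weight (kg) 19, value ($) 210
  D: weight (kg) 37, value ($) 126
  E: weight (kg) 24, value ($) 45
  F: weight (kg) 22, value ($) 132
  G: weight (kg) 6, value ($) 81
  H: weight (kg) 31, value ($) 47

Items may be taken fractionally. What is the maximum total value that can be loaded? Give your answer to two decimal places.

622.40

Order: G (81/6=13.50) > C (210/19=11.05) > F (132/22=6.00) > B (35/9=3.89) > D (126/37=3.41) > A (48/15=3.20) > E (45/24=1.88) > H (47/31=1.52)
Fill: take G (6 @ 81) → take C (19 @ 210) → take F (22 @ 132) → take B (9 @ 35) → take D (37 @ 126) → take 12/15 of A → 38.40; 105/105 used.
Total value = 622.40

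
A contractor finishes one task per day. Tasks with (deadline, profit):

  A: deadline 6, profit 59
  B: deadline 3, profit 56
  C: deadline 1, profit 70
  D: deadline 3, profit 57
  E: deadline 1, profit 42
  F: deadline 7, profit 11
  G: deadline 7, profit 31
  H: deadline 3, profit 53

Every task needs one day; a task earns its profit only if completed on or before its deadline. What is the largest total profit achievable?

Take jobs in profit order; each goes to the latest open slot no later than its deadline.
By profit: C(d1,70), A(d6,59), D(d3,57), B(d3,56), H(d3,53), E(d1,42), G(d7,31), F(d7,11)
C→slot 1; A→slot 6; D→slot 3; B→slot 2; H skipped; E skipped; G→slot 7; F→slot 5.
Profit = 70 + 56 + 57 + 11 + 59 + 31 = 284

284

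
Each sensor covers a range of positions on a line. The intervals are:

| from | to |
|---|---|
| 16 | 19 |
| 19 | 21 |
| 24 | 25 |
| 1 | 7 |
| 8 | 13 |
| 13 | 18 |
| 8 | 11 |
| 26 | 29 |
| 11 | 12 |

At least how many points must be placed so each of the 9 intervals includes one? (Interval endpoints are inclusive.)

Sort by right endpoint; whenever an interval is uncovered, place a point at its right end.
By right end: [1,7]  [8,11]  [11,12]  [8,13]  [13,18]  [16,19]  [19,21]  [24,25]  [26,29]
[1,7] uncovered → point at 7; [8,11] uncovered → point at 11; [13,18] uncovered → point at 18; [19,21] uncovered → point at 21; [24,25] uncovered → point at 25; [26,29] uncovered → point at 29.
Points: 7, 11, 18, 21, 25, 29 (6 total).

6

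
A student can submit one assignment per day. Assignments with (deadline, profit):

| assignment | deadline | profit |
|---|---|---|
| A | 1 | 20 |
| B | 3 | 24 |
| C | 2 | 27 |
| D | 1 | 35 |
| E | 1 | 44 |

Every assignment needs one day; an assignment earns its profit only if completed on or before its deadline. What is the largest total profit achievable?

95

Sort by profit descending; place each in the latest free slot ≤ its deadline.
Profit order: E=44 D=35 C=27 B=24 A=20
Assign: E→slot 1, D skipped, C→slot 2, B→slot 3, A skipped.
Slots: [1:E] [2:C] [3:B]
Profit = 44 + 27 + 24 = 95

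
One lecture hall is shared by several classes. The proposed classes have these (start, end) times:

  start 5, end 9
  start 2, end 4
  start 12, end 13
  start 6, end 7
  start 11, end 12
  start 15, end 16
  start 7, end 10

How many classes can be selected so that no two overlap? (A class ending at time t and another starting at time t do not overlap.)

6

Greedy by earliest finish: after sorting by end time, pick each interval compatible with the last pick.
Sorted by end: (2,4)  (6,7)  (5,9)  (7,10)  (11,12)  (12,13)  (15,16)
take (2,4); take (6,7); take (7,10); take (11,12); take (12,13); take (15,16).
Selected 6 classes.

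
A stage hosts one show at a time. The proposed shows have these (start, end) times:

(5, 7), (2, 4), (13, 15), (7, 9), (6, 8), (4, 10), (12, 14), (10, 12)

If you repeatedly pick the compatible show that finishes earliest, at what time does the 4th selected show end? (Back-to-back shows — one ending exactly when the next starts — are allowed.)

12

Sorted by end: (2,4)  (5,7)  (6,8)  (7,9)  (4,10)  (10,12)  (12,14)  (13,15)
take (2,4); take (5,7); skip (6,8); take (7,9); skip (4,10); take (10,12); take (12,14); skip (13,15).
Selected: (2,4) (5,7) (7,9) (10,12) (12,14)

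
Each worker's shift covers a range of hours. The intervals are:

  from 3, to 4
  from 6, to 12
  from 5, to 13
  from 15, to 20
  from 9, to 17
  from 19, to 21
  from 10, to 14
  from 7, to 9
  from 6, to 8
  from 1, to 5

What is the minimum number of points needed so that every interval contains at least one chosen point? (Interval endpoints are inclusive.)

Sort by right endpoint; whenever an interval is uncovered, place a point at its right end.
Sorted: [3,4] [1,5] [6,8] [7,9] [6,12] [5,13] [10,14] [9,17] [15,20] [19,21]
{[3,4],[1,5]} hit by 4; {[6,8],[7,9],[6,12],[5,13]} hit by 8; {[10,14],[9,17]} hit by 14; {[15,20],[19,21]} hit by 20.
Points: 4, 8, 14, 20 (4 total).

4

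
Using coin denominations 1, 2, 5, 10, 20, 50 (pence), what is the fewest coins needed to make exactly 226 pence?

226 = 4×50 + 1×20 + 1×5 + 1×1
Total coins = 4 + 1 + 1 + 1 = 7

7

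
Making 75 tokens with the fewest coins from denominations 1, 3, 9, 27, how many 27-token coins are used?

2

Greedy: take as many of the largest coin as possible, then repeat with the remainder.
75 = 2×27 + 2×9 + 1×3
Count of 27: 2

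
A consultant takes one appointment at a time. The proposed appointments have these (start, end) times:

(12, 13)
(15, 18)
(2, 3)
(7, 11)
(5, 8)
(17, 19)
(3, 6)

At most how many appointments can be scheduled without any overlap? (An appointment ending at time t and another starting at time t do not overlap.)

5

Order by finish time; keep every interval that doesn't clash with the previous kept one.
By end time: (2,3), (3,6), (5,8), (7,11), (12,13), (15,18), (17,19).
Pick (2,3); next start ≥ 3 → (3,6); next start ≥ 6 → (7,11); next start ≥ 11 → (12,13); next start ≥ 13 → (15,18).
Selected 5 appointments.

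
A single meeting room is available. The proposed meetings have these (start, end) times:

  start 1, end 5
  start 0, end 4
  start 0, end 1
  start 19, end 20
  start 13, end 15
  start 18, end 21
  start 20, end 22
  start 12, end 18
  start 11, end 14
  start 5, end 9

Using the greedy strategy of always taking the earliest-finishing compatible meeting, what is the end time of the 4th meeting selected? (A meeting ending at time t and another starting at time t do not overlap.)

14

Order by finish time; keep every interval that doesn't clash with the previous kept one.
By end time: (0,1), (0,4), (1,5), (5,9), (11,14), (13,15), (12,18), (19,20), (18,21), (20,22).
Pick (0,1); next start ≥ 1 → (1,5); next start ≥ 5 → (5,9); next start ≥ 9 → (11,14); next start ≥ 14 → (19,20); next start ≥ 20 → (20,22).
Selected: (0,1) (1,5) (5,9) (11,14) (19,20) (20,22)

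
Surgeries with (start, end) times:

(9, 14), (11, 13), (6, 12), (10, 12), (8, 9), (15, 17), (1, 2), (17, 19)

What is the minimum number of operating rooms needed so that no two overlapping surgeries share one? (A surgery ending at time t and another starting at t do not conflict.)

Events (time:±→running): 1:+→1 2:-→0 6:+→1 8:+→2 9:-→1 9:+→2 10:+→3 11:+→4 … peak 4.

4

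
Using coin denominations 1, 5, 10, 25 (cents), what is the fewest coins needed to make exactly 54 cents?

Greedy: take as many of the largest coin as possible, then repeat with the remainder.
54 = 2×25 + 4×1
Total coins = 2 + 4 = 6

6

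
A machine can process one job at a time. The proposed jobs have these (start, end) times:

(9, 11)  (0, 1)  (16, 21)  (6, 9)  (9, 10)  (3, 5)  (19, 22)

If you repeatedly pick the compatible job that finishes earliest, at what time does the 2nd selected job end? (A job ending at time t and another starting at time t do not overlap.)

Order by finish time; keep every interval that doesn't clash with the previous kept one.
By end time: (0,1), (3,5), (6,9), (9,10), (9,11), (16,21), (19,22).
Pick (0,1); next start ≥ 1 → (3,5); next start ≥ 5 → (6,9); next start ≥ 9 → (9,10); next start ≥ 10 → (16,21).
Selected: (0,1) (3,5) (6,9) (9,10) (16,21)

5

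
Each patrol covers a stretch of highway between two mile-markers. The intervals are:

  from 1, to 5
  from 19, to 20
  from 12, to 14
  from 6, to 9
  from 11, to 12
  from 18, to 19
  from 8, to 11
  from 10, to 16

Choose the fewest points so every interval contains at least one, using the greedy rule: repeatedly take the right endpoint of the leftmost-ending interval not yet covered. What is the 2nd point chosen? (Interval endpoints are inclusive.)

9

Sorted: [1,5] [6,9] [8,11] [11,12] [12,14] [10,16] [18,19] [19,20]
{[1,5]} hit by 5; {[6,9],[8,11]} hit by 9; {[11,12],[12,14],[10,16]} hit by 12; {[18,19],[19,20]} hit by 19.
Points: 5, 9, 12, 19 (4 total).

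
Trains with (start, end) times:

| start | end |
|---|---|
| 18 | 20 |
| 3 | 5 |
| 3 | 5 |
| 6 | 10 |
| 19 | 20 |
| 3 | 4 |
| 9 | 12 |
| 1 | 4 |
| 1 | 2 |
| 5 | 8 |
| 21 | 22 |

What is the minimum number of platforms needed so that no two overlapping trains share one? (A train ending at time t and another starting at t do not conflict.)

4

The answer is the maximum number of intervals overlapping at any instant.
Events (time:±→running): 1:+→1 1:+→2 2:-→1 3:+→2 3:+→3 3:+→4 … peak 4.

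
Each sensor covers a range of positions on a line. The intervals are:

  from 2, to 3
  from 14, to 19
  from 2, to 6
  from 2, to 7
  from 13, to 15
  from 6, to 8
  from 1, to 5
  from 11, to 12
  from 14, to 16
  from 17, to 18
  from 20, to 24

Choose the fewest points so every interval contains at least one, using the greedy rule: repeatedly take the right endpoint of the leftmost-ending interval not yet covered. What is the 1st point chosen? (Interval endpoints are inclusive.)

3

Sort by right endpoint; whenever an interval is uncovered, place a point at its right end.
By right end: [2,3]  [1,5]  [2,6]  [2,7]  [6,8]  [11,12]  [13,15]  [14,16]  [17,18]  [14,19]  [20,24]
[2,3] uncovered → point at 3; [6,8] uncovered → point at 8; [11,12] uncovered → point at 12; [13,15] uncovered → point at 15; [17,18] uncovered → point at 18; [20,24] uncovered → point at 24.
Points: 3, 8, 12, 15, 18, 24 (6 total).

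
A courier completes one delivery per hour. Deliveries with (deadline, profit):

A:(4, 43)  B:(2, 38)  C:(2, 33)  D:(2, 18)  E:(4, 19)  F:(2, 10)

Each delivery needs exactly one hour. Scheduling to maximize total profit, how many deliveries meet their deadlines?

4

Profit order: A=43 B=38 C=33 E=19 D=18 F=10
Assign: A→slot 4, B→slot 2, C→slot 1, E→slot 3, D skipped, F skipped.
Slots: [1:C] [2:B] [3:E] [4:A]
4 of 6 scheduled.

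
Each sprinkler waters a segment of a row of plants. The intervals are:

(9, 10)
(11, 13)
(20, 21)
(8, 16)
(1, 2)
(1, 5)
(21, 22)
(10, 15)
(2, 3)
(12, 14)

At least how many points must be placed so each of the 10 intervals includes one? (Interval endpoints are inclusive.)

Process intervals by earliest right end; each time one isn't hit yet, stab at its right endpoint.
Sorted: [1,2] [2,3] [1,5] [9,10] [11,13] [12,14] [10,15] [8,16] [20,21] [21,22]
{[1,2],[2,3],[1,5]} hit by 2; {[9,10]} hit by 10; {[11,13],[12,14],[10,15],[8,16]} hit by 13; {[20,21],[21,22]} hit by 21.
Points: 2, 10, 13, 21 (4 total).

4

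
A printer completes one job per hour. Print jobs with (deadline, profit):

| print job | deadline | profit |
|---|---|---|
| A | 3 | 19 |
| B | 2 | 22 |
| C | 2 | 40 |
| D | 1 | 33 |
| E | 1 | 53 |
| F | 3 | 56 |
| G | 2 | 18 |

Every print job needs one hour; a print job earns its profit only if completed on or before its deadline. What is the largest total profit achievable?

By profit: F(d3,56), E(d1,53), C(d2,40), D(d1,33), B(d2,22), A(d3,19), G(d2,18)
F→slot 3; E→slot 1; C→slot 2; D skipped; B skipped; A skipped; G skipped.
Profit = 53 + 40 + 56 = 149

149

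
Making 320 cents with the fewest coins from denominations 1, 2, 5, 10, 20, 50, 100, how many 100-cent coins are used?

Use the largest denomination that fits, subtract, and repeat.
320 − 3×100→20 − 1×20→0
Count of 100: 3

3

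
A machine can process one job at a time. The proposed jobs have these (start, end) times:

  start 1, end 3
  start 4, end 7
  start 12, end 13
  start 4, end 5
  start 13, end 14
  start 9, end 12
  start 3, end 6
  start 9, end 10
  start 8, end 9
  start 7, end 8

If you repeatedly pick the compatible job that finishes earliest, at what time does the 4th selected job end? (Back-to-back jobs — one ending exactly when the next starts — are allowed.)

9

Order by finish time; keep every interval that doesn't clash with the previous kept one.
By end time: (1,3), (4,5), (3,6), (4,7), (7,8), (8,9), (9,10), (9,12), (12,13), (13,14).
Pick (1,3); next start ≥ 3 → (4,5); next start ≥ 5 → (7,8); next start ≥ 8 → (8,9); next start ≥ 9 → (9,10); next start ≥ 10 → (12,13); next start ≥ 13 → (13,14).
Selected: (1,3) (4,5) (7,8) (8,9) (9,10) (12,13) (13,14)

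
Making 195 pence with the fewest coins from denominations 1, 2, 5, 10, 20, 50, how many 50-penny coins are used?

Use the largest denomination that fits, subtract, and repeat.
195 − 3×50→45 − 2×20→5 − 1×5→0
Count of 50: 3

3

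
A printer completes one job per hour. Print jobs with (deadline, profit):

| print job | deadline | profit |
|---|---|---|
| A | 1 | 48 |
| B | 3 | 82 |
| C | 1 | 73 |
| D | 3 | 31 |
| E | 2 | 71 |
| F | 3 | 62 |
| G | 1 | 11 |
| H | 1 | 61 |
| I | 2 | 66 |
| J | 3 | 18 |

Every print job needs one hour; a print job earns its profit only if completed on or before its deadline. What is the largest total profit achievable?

226

Sort by profit descending; place each in the latest free slot ≤ its deadline.
By profit: B(d3,82), C(d1,73), E(d2,71), I(d2,66), F(d3,62), H(d1,61), A(d1,48), D(d3,31), J(d3,18), G(d1,11)
B→slot 3; C→slot 1; E→slot 2; I skipped; F skipped; H skipped; A skipped; D skipped; J skipped; G skipped.
Profit = 73 + 71 + 82 = 226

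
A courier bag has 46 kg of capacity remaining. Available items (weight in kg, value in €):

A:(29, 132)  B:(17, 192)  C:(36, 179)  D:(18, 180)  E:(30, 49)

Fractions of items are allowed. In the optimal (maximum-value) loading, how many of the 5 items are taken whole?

2

Sort by value per unit weight and fill in that order.
Order: B (192/17=11.29) > D (180/18=10.00) > C (179/36=4.97) > A (132/29=4.55) > E (49/30=1.63)
Fill: take B (17 @ 192) → take D (18 @ 180) → take 11/36 of C → 54.69; 46/46 used.
2 item(s) taken whole; one partial (take 11/36 of C).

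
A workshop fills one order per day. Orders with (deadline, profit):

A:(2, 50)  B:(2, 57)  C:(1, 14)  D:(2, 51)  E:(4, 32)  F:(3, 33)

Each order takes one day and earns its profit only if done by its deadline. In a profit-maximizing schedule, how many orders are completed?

4

Take jobs in profit order; each goes to the latest open slot no later than its deadline.
Profit order: B=57 D=51 A=50 F=33 E=32 C=14
Assign: B→slot 2, D→slot 1, A skipped, F→slot 3, E→slot 4, C skipped.
Slots: [1:D] [2:B] [3:F] [4:E]
4 of 6 scheduled.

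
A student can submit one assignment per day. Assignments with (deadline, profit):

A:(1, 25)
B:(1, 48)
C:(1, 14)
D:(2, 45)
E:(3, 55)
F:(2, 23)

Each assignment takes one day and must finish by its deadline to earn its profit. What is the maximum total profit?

148

Profit order: E=55 B=48 D=45 A=25 F=23 C=14
Assign: E→slot 3, B→slot 1, D→slot 2, A skipped, F skipped, C skipped.
Slots: [1:B] [2:D] [3:E]
Profit = 48 + 45 + 55 = 148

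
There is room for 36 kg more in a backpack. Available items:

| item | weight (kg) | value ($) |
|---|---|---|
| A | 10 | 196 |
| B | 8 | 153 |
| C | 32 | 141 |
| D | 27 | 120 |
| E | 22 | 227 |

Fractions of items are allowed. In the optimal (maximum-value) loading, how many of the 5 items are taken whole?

2

Sort by value per unit weight and fill in that order.
Ratios (sorted): A 19.60, B 19.12, E 10.32, D 4.44, C 4.41
take A (10 @ 196); take B (8 @ 153); take 18/22 of E → 185.73. Capacity used 36/36.
2 item(s) taken whole; one partial (take 18/22 of E).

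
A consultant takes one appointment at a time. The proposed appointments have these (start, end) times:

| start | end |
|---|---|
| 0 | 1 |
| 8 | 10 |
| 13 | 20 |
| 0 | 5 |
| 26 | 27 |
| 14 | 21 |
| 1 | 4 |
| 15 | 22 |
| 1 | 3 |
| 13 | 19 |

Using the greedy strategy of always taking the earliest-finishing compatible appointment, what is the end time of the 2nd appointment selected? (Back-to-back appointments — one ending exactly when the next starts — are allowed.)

Greedy by earliest finish: after sorting by end time, pick each interval compatible with the last pick.
Sorted by end: (0,1)  (1,3)  (1,4)  (0,5)  (8,10)  (13,19)  (13,20)  (14,21)  (15,22)  (26,27)
take (0,1); take (1,3); skip (1,4); skip (0,5); take (8,10); take (13,19); skip (15,22); take (26,27).
Selected: (0,1) (1,3) (8,10) (13,19) (26,27)

3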